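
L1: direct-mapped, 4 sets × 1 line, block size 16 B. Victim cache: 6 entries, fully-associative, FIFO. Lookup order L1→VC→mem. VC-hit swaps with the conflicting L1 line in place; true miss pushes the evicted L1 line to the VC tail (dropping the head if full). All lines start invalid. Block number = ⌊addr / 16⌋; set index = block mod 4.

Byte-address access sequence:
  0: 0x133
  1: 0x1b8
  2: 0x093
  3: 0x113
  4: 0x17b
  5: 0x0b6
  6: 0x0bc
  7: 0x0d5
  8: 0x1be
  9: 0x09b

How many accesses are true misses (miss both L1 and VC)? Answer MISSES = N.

MISSES = 7

  [0] addr=0x133 blk=19 s=3: MISS | VC []
  [1] addr=0x1b8 blk=27 s=3: MISS | VC [19]
  [2] addr=0x93 blk=9 s=1: MISS | VC [19]
  [3] addr=0x113 blk=17 s=1: MISS | VC [19, 9]
  [4] addr=0x17b blk=23 s=3: MISS | VC [19, 9, 27]
  [5] addr=0xb6 blk=11 s=3: MISS | VC [19, 9, 27, 23]
  [6] addr=0xbc blk=11 s=3: L1-HIT | VC [19, 9, 27, 23]
  [7] addr=0xd5 blk=13 s=1: MISS | VC [19, 9, 27, 23, 17]
  [8] addr=0x1be blk=27 s=3: VC-HIT | VC [19, 9, 11, 23, 17]
  [9] addr=0x9b blk=9 s=1: VC-HIT | VC [19, 13, 11, 23, 17]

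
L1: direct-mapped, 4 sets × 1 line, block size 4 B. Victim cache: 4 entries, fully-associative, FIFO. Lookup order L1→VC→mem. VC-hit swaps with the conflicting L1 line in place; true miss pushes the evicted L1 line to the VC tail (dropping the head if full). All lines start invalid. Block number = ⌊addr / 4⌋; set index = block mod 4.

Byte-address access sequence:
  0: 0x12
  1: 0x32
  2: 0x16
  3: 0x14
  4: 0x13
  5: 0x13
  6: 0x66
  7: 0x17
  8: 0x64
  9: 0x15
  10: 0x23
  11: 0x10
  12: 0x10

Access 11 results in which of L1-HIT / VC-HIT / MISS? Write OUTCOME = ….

OUTCOME = VC-HIT

#0 0x12→b4/s0 MISS; vc=[]
#1 0x32→b12/s0 MISS; vc=[4]
#2 0x16→b5/s1 MISS; vc=[4]
#3 0x14→b5/s1 L1-HIT; vc=[4]
#4 0x13→b4/s0 VC-HIT; vc=[12]
#5 0x13→b4/s0 L1-HIT; vc=[12]
#6 0x66→b25/s1 MISS; vc=[12,5]
#7 0x17→b5/s1 VC-HIT; vc=[12,25]
#8 0x64→b25/s1 VC-HIT; vc=[12,5]
#9 0x15→b5/s1 VC-HIT; vc=[12,25]
#10 0x23→b8/s0 MISS; vc=[12,25,4]
#11 0x10→b4/s0 VC-HIT; vc=[12,25,8]
#12 0x10→b4/s0 L1-HIT; vc=[12,25,8]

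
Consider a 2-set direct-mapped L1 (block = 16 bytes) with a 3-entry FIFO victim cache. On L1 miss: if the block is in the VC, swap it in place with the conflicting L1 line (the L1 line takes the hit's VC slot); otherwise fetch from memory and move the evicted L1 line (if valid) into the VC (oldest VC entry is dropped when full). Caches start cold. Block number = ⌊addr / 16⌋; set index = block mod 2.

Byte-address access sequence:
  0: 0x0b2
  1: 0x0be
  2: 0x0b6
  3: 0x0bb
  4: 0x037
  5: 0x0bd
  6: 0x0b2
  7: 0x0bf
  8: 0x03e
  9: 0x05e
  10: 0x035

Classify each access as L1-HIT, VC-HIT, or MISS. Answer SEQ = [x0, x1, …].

0: 0xb2 (blk 11, set 1) → MISS  vc=[]
1: 0xbe (blk 11, set 1) → L1-HIT  vc=[]
2: 0xb6 (blk 11, set 1) → L1-HIT  vc=[]
3: 0xbb (blk 11, set 1) → L1-HIT  vc=[]
4: 0x37 (blk 3, set 1) → MISS  vc=[11]
5: 0xbd (blk 11, set 1) → VC-HIT  vc=[3]
6: 0xb2 (blk 11, set 1) → L1-HIT  vc=[3]
7: 0xbf (blk 11, set 1) → L1-HIT  vc=[3]
8: 0x3e (blk 3, set 1) → VC-HIT  vc=[11]
9: 0x5e (blk 5, set 1) → MISS  vc=[11, 3]
10: 0x35 (blk 3, set 1) → VC-HIT  vc=[11, 5]

SEQ = [MISS, L1-HIT, L1-HIT, L1-HIT, MISS, VC-HIT, L1-HIT, L1-HIT, VC-HIT, MISS, VC-HIT]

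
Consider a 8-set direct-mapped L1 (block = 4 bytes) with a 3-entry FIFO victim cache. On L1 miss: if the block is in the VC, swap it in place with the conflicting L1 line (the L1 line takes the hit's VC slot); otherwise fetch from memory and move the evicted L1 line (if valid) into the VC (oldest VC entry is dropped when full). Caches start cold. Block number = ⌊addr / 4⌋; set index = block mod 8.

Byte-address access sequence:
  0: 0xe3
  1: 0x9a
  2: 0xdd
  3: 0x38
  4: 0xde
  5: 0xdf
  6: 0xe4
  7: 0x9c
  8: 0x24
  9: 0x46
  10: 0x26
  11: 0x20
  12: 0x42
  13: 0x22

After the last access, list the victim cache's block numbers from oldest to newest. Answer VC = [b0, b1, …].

  [0] addr=0xe3 blk=56 s=0: MISS | VC []
  [1] addr=0x9a blk=38 s=6: MISS | VC []
  [2] addr=0xdd blk=55 s=7: MISS | VC []
  [3] addr=0x38 blk=14 s=6: MISS | VC [38]
  [4] addr=0xde blk=55 s=7: L1-HIT | VC [38]
  [5] addr=0xdf blk=55 s=7: L1-HIT | VC [38]
  [6] addr=0xe4 blk=57 s=1: MISS | VC [38]
  [7] addr=0x9c blk=39 s=7: MISS | VC [38, 55]
  [8] addr=0x24 blk=9 s=1: MISS | VC [38, 55, 57]
  [9] addr=0x46 blk=17 s=1: MISS | VC [55, 57, 9]
  [10] addr=0x26 blk=9 s=1: VC-HIT | VC [55, 57, 17]
  [11] addr=0x20 blk=8 s=0: MISS | VC [57, 17, 56]
  [12] addr=0x42 blk=16 s=0: MISS | VC [17, 56, 8]
  [13] addr=0x22 blk=8 s=0: VC-HIT | VC [17, 56, 16]

VC = [17, 56, 16]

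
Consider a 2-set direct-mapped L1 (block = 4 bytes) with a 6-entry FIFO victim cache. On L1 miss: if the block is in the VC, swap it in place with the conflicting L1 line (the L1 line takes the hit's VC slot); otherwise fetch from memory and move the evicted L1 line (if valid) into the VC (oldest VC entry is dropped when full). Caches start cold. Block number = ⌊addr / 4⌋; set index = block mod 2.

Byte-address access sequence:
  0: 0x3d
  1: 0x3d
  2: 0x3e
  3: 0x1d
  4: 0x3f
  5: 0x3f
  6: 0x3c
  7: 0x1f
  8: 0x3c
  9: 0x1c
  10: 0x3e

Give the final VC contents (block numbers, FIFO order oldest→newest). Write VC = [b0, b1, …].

VC = [7]

#0 0x3d→b15/s1 MISS; vc=[]
#1 0x3d→b15/s1 L1-HIT; vc=[]
#2 0x3e→b15/s1 L1-HIT; vc=[]
#3 0x1d→b7/s1 MISS; vc=[15]
#4 0x3f→b15/s1 VC-HIT; vc=[7]
#5 0x3f→b15/s1 L1-HIT; vc=[7]
#6 0x3c→b15/s1 L1-HIT; vc=[7]
#7 0x1f→b7/s1 VC-HIT; vc=[15]
#8 0x3c→b15/s1 VC-HIT; vc=[7]
#9 0x1c→b7/s1 VC-HIT; vc=[15]
#10 0x3e→b15/s1 VC-HIT; vc=[7]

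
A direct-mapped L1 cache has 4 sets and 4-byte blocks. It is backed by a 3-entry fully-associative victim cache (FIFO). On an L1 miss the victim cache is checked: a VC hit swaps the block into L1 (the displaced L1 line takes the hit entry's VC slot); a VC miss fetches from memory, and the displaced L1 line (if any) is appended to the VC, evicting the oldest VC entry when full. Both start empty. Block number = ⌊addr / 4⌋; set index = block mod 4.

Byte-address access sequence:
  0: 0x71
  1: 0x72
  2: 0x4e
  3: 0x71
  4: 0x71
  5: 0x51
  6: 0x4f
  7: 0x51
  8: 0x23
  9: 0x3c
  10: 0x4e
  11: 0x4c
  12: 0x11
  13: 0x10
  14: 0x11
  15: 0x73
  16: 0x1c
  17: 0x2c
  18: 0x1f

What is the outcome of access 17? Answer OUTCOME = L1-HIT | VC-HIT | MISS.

#0 0x71→b28/s0 MISS; vc=[]
#1 0x72→b28/s0 L1-HIT; vc=[]
#2 0x4e→b19/s3 MISS; vc=[]
#3 0x71→b28/s0 L1-HIT; vc=[]
#4 0x71→b28/s0 L1-HIT; vc=[]
#5 0x51→b20/s0 MISS; vc=[28]
#6 0x4f→b19/s3 L1-HIT; vc=[28]
#7 0x51→b20/s0 L1-HIT; vc=[28]
#8 0x23→b8/s0 MISS; vc=[28,20]
#9 0x3c→b15/s3 MISS; vc=[28,20,19]
#10 0x4e→b19/s3 VC-HIT; vc=[28,20,15]
#11 0x4c→b19/s3 L1-HIT; vc=[28,20,15]
#12 0x11→b4/s0 MISS; vc=[20,15,8]
#13 0x10→b4/s0 L1-HIT; vc=[20,15,8]
#14 0x11→b4/s0 L1-HIT; vc=[20,15,8]
#15 0x73→b28/s0 MISS; vc=[15,8,4]
#16 0x1c→b7/s3 MISS; vc=[8,4,19]
#17 0x2c→b11/s3 MISS; vc=[4,19,7]
#18 0x1f→b7/s3 VC-HIT; vc=[4,19,11]

OUTCOME = MISS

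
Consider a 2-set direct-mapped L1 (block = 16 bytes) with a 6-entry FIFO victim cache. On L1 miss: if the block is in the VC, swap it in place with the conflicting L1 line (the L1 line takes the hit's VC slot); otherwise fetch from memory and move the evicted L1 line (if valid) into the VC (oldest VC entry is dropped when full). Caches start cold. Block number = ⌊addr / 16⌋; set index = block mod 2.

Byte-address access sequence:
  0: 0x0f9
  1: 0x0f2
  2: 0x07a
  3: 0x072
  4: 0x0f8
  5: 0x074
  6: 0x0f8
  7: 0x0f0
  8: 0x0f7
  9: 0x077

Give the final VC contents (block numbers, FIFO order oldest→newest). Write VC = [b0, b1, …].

#0 0xf9→b15/s1 MISS; vc=[]
#1 0xf2→b15/s1 L1-HIT; vc=[]
#2 0x7a→b7/s1 MISS; vc=[15]
#3 0x72→b7/s1 L1-HIT; vc=[15]
#4 0xf8→b15/s1 VC-HIT; vc=[7]
#5 0x74→b7/s1 VC-HIT; vc=[15]
#6 0xf8→b15/s1 VC-HIT; vc=[7]
#7 0xf0→b15/s1 L1-HIT; vc=[7]
#8 0xf7→b15/s1 L1-HIT; vc=[7]
#9 0x77→b7/s1 VC-HIT; vc=[15]

VC = [15]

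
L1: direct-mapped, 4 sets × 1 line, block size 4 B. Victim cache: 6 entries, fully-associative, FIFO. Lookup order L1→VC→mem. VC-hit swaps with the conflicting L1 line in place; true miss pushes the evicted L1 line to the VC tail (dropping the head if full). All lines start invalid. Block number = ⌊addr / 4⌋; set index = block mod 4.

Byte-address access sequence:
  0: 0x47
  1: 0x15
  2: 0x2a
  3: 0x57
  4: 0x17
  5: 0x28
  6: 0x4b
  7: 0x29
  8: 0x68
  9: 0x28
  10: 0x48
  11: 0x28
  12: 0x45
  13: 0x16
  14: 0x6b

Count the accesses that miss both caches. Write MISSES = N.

0: 0x47 (blk 17, set 1) → MISS  vc=[]
1: 0x15 (blk 5, set 1) → MISS  vc=[17]
2: 0x2a (blk 10, set 2) → MISS  vc=[17]
3: 0x57 (blk 21, set 1) → MISS  vc=[17, 5]
4: 0x17 (blk 5, set 1) → VC-HIT  vc=[17, 21]
5: 0x28 (blk 10, set 2) → L1-HIT  vc=[17, 21]
6: 0x4b (blk 18, set 2) → MISS  vc=[17, 21, 10]
7: 0x29 (blk 10, set 2) → VC-HIT  vc=[17, 21, 18]
8: 0x68 (blk 26, set 2) → MISS  vc=[17, 21, 18, 10]
9: 0x28 (blk 10, set 2) → VC-HIT  vc=[17, 21, 18, 26]
10: 0x48 (blk 18, set 2) → VC-HIT  vc=[17, 21, 10, 26]
11: 0x28 (blk 10, set 2) → VC-HIT  vc=[17, 21, 18, 26]
12: 0x45 (blk 17, set 1) → VC-HIT  vc=[5, 21, 18, 26]
13: 0x16 (blk 5, set 1) → VC-HIT  vc=[17, 21, 18, 26]
14: 0x6b (blk 26, set 2) → VC-HIT  vc=[17, 21, 18, 10]

MISSES = 6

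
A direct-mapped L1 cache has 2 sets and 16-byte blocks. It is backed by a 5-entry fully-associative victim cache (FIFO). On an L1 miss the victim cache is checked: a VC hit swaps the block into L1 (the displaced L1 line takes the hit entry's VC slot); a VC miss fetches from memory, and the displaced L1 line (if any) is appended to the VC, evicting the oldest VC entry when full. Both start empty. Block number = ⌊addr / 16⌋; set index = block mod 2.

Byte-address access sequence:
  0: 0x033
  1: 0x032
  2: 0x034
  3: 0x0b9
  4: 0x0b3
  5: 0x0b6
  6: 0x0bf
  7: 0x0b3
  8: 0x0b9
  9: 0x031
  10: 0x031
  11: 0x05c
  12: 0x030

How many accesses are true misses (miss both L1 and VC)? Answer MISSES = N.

#0 0x33→b3/s1 MISS; vc=[]
#1 0x32→b3/s1 L1-HIT; vc=[]
#2 0x34→b3/s1 L1-HIT; vc=[]
#3 0xb9→b11/s1 MISS; vc=[3]
#4 0xb3→b11/s1 L1-HIT; vc=[3]
#5 0xb6→b11/s1 L1-HIT; vc=[3]
#6 0xbf→b11/s1 L1-HIT; vc=[3]
#7 0xb3→b11/s1 L1-HIT; vc=[3]
#8 0xb9→b11/s1 L1-HIT; vc=[3]
#9 0x31→b3/s1 VC-HIT; vc=[11]
#10 0x31→b3/s1 L1-HIT; vc=[11]
#11 0x5c→b5/s1 MISS; vc=[11,3]
#12 0x30→b3/s1 VC-HIT; vc=[11,5]

MISSES = 3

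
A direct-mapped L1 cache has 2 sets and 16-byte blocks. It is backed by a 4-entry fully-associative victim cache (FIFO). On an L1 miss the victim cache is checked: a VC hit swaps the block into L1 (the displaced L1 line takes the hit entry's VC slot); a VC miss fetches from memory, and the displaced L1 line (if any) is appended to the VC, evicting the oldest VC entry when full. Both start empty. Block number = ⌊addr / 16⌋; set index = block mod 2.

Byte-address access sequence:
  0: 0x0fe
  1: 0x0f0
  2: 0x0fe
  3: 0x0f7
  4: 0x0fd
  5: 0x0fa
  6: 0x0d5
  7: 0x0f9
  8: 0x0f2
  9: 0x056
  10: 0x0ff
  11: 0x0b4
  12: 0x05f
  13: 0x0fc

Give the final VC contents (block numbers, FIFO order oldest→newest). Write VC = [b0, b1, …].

0: 0xfe (blk 15, set 1) → MISS  vc=[]
1: 0xf0 (blk 15, set 1) → L1-HIT  vc=[]
2: 0xfe (blk 15, set 1) → L1-HIT  vc=[]
3: 0xf7 (blk 15, set 1) → L1-HIT  vc=[]
4: 0xfd (blk 15, set 1) → L1-HIT  vc=[]
5: 0xfa (blk 15, set 1) → L1-HIT  vc=[]
6: 0xd5 (blk 13, set 1) → MISS  vc=[15]
7: 0xf9 (blk 15, set 1) → VC-HIT  vc=[13]
8: 0xf2 (blk 15, set 1) → L1-HIT  vc=[13]
9: 0x56 (blk 5, set 1) → MISS  vc=[13, 15]
10: 0xff (blk 15, set 1) → VC-HIT  vc=[13, 5]
11: 0xb4 (blk 11, set 1) → MISS  vc=[13, 5, 15]
12: 0x5f (blk 5, set 1) → VC-HIT  vc=[13, 11, 15]
13: 0xfc (blk 15, set 1) → VC-HIT  vc=[13, 11, 5]

VC = [13, 11, 5]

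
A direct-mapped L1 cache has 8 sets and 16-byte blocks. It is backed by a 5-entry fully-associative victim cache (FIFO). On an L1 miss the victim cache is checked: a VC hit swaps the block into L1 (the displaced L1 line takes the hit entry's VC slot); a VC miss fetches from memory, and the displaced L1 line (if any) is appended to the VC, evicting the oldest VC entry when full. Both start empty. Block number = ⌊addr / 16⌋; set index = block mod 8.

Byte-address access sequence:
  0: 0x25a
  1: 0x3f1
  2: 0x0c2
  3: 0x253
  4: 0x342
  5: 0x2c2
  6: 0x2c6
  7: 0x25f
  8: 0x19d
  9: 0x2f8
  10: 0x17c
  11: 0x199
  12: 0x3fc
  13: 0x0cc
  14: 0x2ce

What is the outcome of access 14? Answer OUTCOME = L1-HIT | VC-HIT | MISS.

#0 0x25a→b37/s5 MISS; vc=[]
#1 0x3f1→b63/s7 MISS; vc=[]
#2 0xc2→b12/s4 MISS; vc=[]
#3 0x253→b37/s5 L1-HIT; vc=[]
#4 0x342→b52/s4 MISS; vc=[12]
#5 0x2c2→b44/s4 MISS; vc=[12,52]
#6 0x2c6→b44/s4 L1-HIT; vc=[12,52]
#7 0x25f→b37/s5 L1-HIT; vc=[12,52]
#8 0x19d→b25/s1 MISS; vc=[12,52]
#9 0x2f8→b47/s7 MISS; vc=[12,52,63]
#10 0x17c→b23/s7 MISS; vc=[12,52,63,47]
#11 0x199→b25/s1 L1-HIT; vc=[12,52,63,47]
#12 0x3fc→b63/s7 VC-HIT; vc=[12,52,23,47]
#13 0xcc→b12/s4 VC-HIT; vc=[44,52,23,47]
#14 0x2ce→b44/s4 VC-HIT; vc=[12,52,23,47]

OUTCOME = VC-HIT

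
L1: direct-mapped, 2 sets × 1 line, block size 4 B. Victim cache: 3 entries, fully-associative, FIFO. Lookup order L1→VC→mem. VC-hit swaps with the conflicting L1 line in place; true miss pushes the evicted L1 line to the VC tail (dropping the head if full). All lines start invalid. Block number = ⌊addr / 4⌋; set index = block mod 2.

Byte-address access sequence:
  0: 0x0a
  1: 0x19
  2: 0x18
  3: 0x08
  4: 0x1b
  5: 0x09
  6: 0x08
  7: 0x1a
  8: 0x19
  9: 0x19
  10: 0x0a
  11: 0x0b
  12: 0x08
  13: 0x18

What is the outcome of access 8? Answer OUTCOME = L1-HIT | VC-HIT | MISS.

OUTCOME = L1-HIT

0: 0xa (blk 2, set 0) → MISS  vc=[]
1: 0x19 (blk 6, set 0) → MISS  vc=[2]
2: 0x18 (blk 6, set 0) → L1-HIT  vc=[2]
3: 0x8 (blk 2, set 0) → VC-HIT  vc=[6]
4: 0x1b (blk 6, set 0) → VC-HIT  vc=[2]
5: 0x9 (blk 2, set 0) → VC-HIT  vc=[6]
6: 0x8 (blk 2, set 0) → L1-HIT  vc=[6]
7: 0x1a (blk 6, set 0) → VC-HIT  vc=[2]
8: 0x19 (blk 6, set 0) → L1-HIT  vc=[2]
9: 0x19 (blk 6, set 0) → L1-HIT  vc=[2]
10: 0xa (blk 2, set 0) → VC-HIT  vc=[6]
11: 0xb (blk 2, set 0) → L1-HIT  vc=[6]
12: 0x8 (blk 2, set 0) → L1-HIT  vc=[6]
13: 0x18 (blk 6, set 0) → VC-HIT  vc=[2]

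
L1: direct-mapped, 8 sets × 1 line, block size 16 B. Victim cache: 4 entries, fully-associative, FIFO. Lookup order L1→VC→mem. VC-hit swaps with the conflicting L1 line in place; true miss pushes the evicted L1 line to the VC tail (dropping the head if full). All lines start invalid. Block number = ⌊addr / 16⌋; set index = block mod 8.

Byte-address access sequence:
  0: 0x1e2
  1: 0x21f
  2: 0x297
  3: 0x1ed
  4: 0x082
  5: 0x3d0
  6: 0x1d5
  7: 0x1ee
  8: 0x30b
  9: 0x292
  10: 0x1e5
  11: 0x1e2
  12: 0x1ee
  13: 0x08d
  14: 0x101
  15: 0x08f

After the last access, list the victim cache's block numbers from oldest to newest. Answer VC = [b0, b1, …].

0: 0x1e2 (blk 30, set 6) → MISS  vc=[]
1: 0x21f (blk 33, set 1) → MISS  vc=[]
2: 0x297 (blk 41, set 1) → MISS  vc=[33]
3: 0x1ed (blk 30, set 6) → L1-HIT  vc=[33]
4: 0x82 (blk 8, set 0) → MISS  vc=[33]
5: 0x3d0 (blk 61, set 5) → MISS  vc=[33]
6: 0x1d5 (blk 29, set 5) → MISS  vc=[33, 61]
7: 0x1ee (blk 30, set 6) → L1-HIT  vc=[33, 61]
8: 0x30b (blk 48, set 0) → MISS  vc=[33, 61, 8]
9: 0x292 (blk 41, set 1) → L1-HIT  vc=[33, 61, 8]
10: 0x1e5 (blk 30, set 6) → L1-HIT  vc=[33, 61, 8]
11: 0x1e2 (blk 30, set 6) → L1-HIT  vc=[33, 61, 8]
12: 0x1ee (blk 30, set 6) → L1-HIT  vc=[33, 61, 8]
13: 0x8d (blk 8, set 0) → VC-HIT  vc=[33, 61, 48]
14: 0x101 (blk 16, set 0) → MISS  vc=[33, 61, 48, 8]
15: 0x8f (blk 8, set 0) → VC-HIT  vc=[33, 61, 48, 16]

VC = [33, 61, 48, 16]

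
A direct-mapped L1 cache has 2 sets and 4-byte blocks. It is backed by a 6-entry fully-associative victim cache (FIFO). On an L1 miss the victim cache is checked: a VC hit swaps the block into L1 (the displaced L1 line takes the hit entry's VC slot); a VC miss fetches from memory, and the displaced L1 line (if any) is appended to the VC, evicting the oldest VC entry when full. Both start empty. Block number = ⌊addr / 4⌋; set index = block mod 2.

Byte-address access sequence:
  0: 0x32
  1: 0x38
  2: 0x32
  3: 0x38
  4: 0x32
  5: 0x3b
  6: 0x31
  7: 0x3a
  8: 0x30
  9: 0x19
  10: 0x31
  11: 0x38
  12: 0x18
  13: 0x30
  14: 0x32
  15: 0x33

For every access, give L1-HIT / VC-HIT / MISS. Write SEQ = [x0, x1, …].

SEQ = [MISS, MISS, VC-HIT, VC-HIT, VC-HIT, VC-HIT, VC-HIT, VC-HIT, VC-HIT, MISS, VC-HIT, VC-HIT, VC-HIT, VC-HIT, L1-HIT, L1-HIT]

  [0] addr=0x32 blk=12 s=0: MISS | VC []
  [1] addr=0x38 blk=14 s=0: MISS | VC [12]
  [2] addr=0x32 blk=12 s=0: VC-HIT | VC [14]
  [3] addr=0x38 blk=14 s=0: VC-HIT | VC [12]
  [4] addr=0x32 blk=12 s=0: VC-HIT | VC [14]
  [5] addr=0x3b blk=14 s=0: VC-HIT | VC [12]
  [6] addr=0x31 blk=12 s=0: VC-HIT | VC [14]
  [7] addr=0x3a blk=14 s=0: VC-HIT | VC [12]
  [8] addr=0x30 blk=12 s=0: VC-HIT | VC [14]
  [9] addr=0x19 blk=6 s=0: MISS | VC [14, 12]
  [10] addr=0x31 blk=12 s=0: VC-HIT | VC [14, 6]
  [11] addr=0x38 blk=14 s=0: VC-HIT | VC [12, 6]
  [12] addr=0x18 blk=6 s=0: VC-HIT | VC [12, 14]
  [13] addr=0x30 blk=12 s=0: VC-HIT | VC [6, 14]
  [14] addr=0x32 blk=12 s=0: L1-HIT | VC [6, 14]
  [15] addr=0x33 blk=12 s=0: L1-HIT | VC [6, 14]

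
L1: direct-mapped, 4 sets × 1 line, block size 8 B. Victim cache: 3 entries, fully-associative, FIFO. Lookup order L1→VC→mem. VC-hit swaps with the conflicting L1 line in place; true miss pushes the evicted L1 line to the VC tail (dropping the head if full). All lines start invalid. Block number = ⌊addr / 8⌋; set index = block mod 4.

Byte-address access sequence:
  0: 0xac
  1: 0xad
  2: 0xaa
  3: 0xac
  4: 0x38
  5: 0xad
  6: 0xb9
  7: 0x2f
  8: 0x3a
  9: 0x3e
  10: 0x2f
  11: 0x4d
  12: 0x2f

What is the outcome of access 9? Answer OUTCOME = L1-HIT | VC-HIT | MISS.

0: 0xac (blk 21, set 1) → MISS  vc=[]
1: 0xad (blk 21, set 1) → L1-HIT  vc=[]
2: 0xaa (blk 21, set 1) → L1-HIT  vc=[]
3: 0xac (blk 21, set 1) → L1-HIT  vc=[]
4: 0x38 (blk 7, set 3) → MISS  vc=[]
5: 0xad (blk 21, set 1) → L1-HIT  vc=[]
6: 0xb9 (blk 23, set 3) → MISS  vc=[7]
7: 0x2f (blk 5, set 1) → MISS  vc=[7, 21]
8: 0x3a (blk 7, set 3) → VC-HIT  vc=[23, 21]
9: 0x3e (blk 7, set 3) → L1-HIT  vc=[23, 21]
10: 0x2f (blk 5, set 1) → L1-HIT  vc=[23, 21]
11: 0x4d (blk 9, set 1) → MISS  vc=[23, 21, 5]
12: 0x2f (blk 5, set 1) → VC-HIT  vc=[23, 21, 9]

OUTCOME = L1-HIT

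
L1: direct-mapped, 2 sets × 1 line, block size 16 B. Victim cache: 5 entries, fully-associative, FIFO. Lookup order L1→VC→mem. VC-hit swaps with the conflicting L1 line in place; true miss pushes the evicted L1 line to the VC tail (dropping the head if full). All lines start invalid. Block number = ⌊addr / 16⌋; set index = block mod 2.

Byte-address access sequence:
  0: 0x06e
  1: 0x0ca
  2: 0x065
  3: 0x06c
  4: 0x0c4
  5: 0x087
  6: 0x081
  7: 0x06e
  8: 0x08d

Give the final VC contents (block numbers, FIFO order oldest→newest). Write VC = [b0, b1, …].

VC = [6, 12]

0: 0x6e (blk 6, set 0) → MISS  vc=[]
1: 0xca (blk 12, set 0) → MISS  vc=[6]
2: 0x65 (blk 6, set 0) → VC-HIT  vc=[12]
3: 0x6c (blk 6, set 0) → L1-HIT  vc=[12]
4: 0xc4 (blk 12, set 0) → VC-HIT  vc=[6]
5: 0x87 (blk 8, set 0) → MISS  vc=[6, 12]
6: 0x81 (blk 8, set 0) → L1-HIT  vc=[6, 12]
7: 0x6e (blk 6, set 0) → VC-HIT  vc=[8, 12]
8: 0x8d (blk 8, set 0) → VC-HIT  vc=[6, 12]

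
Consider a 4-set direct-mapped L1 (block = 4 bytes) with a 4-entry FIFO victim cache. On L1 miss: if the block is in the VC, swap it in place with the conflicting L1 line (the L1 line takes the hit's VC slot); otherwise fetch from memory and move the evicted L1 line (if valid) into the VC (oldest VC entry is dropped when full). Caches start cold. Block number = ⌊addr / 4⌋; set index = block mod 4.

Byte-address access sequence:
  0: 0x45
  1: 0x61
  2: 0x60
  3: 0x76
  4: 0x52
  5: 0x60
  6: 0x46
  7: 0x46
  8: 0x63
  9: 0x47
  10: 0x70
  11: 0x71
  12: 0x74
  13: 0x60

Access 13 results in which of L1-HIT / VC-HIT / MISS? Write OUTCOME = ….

OUTCOME = VC-HIT

#0 0x45→b17/s1 MISS; vc=[]
#1 0x61→b24/s0 MISS; vc=[]
#2 0x60→b24/s0 L1-HIT; vc=[]
#3 0x76→b29/s1 MISS; vc=[17]
#4 0x52→b20/s0 MISS; vc=[17,24]
#5 0x60→b24/s0 VC-HIT; vc=[17,20]
#6 0x46→b17/s1 VC-HIT; vc=[29,20]
#7 0x46→b17/s1 L1-HIT; vc=[29,20]
#8 0x63→b24/s0 L1-HIT; vc=[29,20]
#9 0x47→b17/s1 L1-HIT; vc=[29,20]
#10 0x70→b28/s0 MISS; vc=[29,20,24]
#11 0x71→b28/s0 L1-HIT; vc=[29,20,24]
#12 0x74→b29/s1 VC-HIT; vc=[17,20,24]
#13 0x60→b24/s0 VC-HIT; vc=[17,20,28]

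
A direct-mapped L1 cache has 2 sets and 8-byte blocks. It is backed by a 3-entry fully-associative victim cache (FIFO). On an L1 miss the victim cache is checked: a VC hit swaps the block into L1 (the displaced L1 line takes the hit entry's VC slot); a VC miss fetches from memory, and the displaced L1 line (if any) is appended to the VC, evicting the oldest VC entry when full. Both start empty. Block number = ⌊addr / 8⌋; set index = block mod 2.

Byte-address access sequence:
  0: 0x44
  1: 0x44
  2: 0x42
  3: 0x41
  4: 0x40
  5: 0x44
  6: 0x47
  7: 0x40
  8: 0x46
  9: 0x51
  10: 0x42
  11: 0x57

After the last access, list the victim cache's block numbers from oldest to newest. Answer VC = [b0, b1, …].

VC = [8]

#0 0x44→b8/s0 MISS; vc=[]
#1 0x44→b8/s0 L1-HIT; vc=[]
#2 0x42→b8/s0 L1-HIT; vc=[]
#3 0x41→b8/s0 L1-HIT; vc=[]
#4 0x40→b8/s0 L1-HIT; vc=[]
#5 0x44→b8/s0 L1-HIT; vc=[]
#6 0x47→b8/s0 L1-HIT; vc=[]
#7 0x40→b8/s0 L1-HIT; vc=[]
#8 0x46→b8/s0 L1-HIT; vc=[]
#9 0x51→b10/s0 MISS; vc=[8]
#10 0x42→b8/s0 VC-HIT; vc=[10]
#11 0x57→b10/s0 VC-HIT; vc=[8]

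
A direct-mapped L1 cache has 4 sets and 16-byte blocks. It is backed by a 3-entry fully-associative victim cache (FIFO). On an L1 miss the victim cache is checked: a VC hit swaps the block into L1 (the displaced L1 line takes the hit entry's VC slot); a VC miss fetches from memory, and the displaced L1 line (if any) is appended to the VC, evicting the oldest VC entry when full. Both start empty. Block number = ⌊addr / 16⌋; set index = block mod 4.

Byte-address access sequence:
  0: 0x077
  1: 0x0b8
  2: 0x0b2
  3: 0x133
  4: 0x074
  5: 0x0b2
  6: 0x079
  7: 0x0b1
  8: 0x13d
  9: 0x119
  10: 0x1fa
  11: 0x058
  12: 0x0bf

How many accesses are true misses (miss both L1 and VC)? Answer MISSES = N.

#0 0x77→b7/s3 MISS; vc=[]
#1 0xb8→b11/s3 MISS; vc=[7]
#2 0xb2→b11/s3 L1-HIT; vc=[7]
#3 0x133→b19/s3 MISS; vc=[7,11]
#4 0x74→b7/s3 VC-HIT; vc=[19,11]
#5 0xb2→b11/s3 VC-HIT; vc=[19,7]
#6 0x79→b7/s3 VC-HIT; vc=[19,11]
#7 0xb1→b11/s3 VC-HIT; vc=[19,7]
#8 0x13d→b19/s3 VC-HIT; vc=[11,7]
#9 0x119→b17/s1 MISS; vc=[11,7]
#10 0x1fa→b31/s3 MISS; vc=[11,7,19]
#11 0x58→b5/s1 MISS; vc=[7,19,17]
#12 0xbf→b11/s3 MISS; vc=[19,17,31]

MISSES = 7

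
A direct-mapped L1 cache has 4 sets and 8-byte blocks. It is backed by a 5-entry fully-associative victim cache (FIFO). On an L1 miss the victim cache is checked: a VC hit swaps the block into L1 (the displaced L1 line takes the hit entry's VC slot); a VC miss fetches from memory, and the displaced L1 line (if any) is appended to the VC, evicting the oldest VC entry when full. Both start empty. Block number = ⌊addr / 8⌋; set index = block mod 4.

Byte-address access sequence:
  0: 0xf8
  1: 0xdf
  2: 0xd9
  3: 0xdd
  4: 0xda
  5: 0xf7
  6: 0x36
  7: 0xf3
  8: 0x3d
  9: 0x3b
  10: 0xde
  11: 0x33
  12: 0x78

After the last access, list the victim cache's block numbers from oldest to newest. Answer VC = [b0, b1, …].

VC = [31, 30, 7, 27]

#0 0xf8→b31/s3 MISS; vc=[]
#1 0xdf→b27/s3 MISS; vc=[31]
#2 0xd9→b27/s3 L1-HIT; vc=[31]
#3 0xdd→b27/s3 L1-HIT; vc=[31]
#4 0xda→b27/s3 L1-HIT; vc=[31]
#5 0xf7→b30/s2 MISS; vc=[31]
#6 0x36→b6/s2 MISS; vc=[31,30]
#7 0xf3→b30/s2 VC-HIT; vc=[31,6]
#8 0x3d→b7/s3 MISS; vc=[31,6,27]
#9 0x3b→b7/s3 L1-HIT; vc=[31,6,27]
#10 0xde→b27/s3 VC-HIT; vc=[31,6,7]
#11 0x33→b6/s2 VC-HIT; vc=[31,30,7]
#12 0x78→b15/s3 MISS; vc=[31,30,7,27]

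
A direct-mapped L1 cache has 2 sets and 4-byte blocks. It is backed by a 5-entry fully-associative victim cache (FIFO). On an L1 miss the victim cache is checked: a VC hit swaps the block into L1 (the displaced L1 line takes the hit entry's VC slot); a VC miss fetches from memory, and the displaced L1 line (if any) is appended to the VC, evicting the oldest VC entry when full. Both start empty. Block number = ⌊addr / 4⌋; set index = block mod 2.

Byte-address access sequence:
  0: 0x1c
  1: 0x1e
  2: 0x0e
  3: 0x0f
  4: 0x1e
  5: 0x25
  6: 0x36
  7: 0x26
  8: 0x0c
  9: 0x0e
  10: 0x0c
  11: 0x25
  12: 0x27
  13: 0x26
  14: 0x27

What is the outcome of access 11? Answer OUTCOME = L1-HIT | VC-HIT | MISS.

0: 0x1c (blk 7, set 1) → MISS  vc=[]
1: 0x1e (blk 7, set 1) → L1-HIT  vc=[]
2: 0xe (blk 3, set 1) → MISS  vc=[7]
3: 0xf (blk 3, set 1) → L1-HIT  vc=[7]
4: 0x1e (blk 7, set 1) → VC-HIT  vc=[3]
5: 0x25 (blk 9, set 1) → MISS  vc=[3, 7]
6: 0x36 (blk 13, set 1) → MISS  vc=[3, 7, 9]
7: 0x26 (blk 9, set 1) → VC-HIT  vc=[3, 7, 13]
8: 0xc (blk 3, set 1) → VC-HIT  vc=[9, 7, 13]
9: 0xe (blk 3, set 1) → L1-HIT  vc=[9, 7, 13]
10: 0xc (blk 3, set 1) → L1-HIT  vc=[9, 7, 13]
11: 0x25 (blk 9, set 1) → VC-HIT  vc=[3, 7, 13]
12: 0x27 (blk 9, set 1) → L1-HIT  vc=[3, 7, 13]
13: 0x26 (blk 9, set 1) → L1-HIT  vc=[3, 7, 13]
14: 0x27 (blk 9, set 1) → L1-HIT  vc=[3, 7, 13]

OUTCOME = VC-HIT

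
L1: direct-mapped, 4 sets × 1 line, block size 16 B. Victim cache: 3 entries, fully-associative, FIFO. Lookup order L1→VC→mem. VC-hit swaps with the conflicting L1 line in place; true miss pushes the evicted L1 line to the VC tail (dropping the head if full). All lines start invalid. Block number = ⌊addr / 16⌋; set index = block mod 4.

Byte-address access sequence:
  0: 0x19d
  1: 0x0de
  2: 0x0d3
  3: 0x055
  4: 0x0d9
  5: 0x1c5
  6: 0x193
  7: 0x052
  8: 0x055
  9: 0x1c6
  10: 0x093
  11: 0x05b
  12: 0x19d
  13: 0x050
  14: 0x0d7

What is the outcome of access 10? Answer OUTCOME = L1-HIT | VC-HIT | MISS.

OUTCOME = MISS

#0 0x19d→b25/s1 MISS; vc=[]
#1 0xde→b13/s1 MISS; vc=[25]
#2 0xd3→b13/s1 L1-HIT; vc=[25]
#3 0x55→b5/s1 MISS; vc=[25,13]
#4 0xd9→b13/s1 VC-HIT; vc=[25,5]
#5 0x1c5→b28/s0 MISS; vc=[25,5]
#6 0x193→b25/s1 VC-HIT; vc=[13,5]
#7 0x52→b5/s1 VC-HIT; vc=[13,25]
#8 0x55→b5/s1 L1-HIT; vc=[13,25]
#9 0x1c6→b28/s0 L1-HIT; vc=[13,25]
#10 0x93→b9/s1 MISS; vc=[13,25,5]
#11 0x5b→b5/s1 VC-HIT; vc=[13,25,9]
#12 0x19d→b25/s1 VC-HIT; vc=[13,5,9]
#13 0x50→b5/s1 VC-HIT; vc=[13,25,9]
#14 0xd7→b13/s1 VC-HIT; vc=[5,25,9]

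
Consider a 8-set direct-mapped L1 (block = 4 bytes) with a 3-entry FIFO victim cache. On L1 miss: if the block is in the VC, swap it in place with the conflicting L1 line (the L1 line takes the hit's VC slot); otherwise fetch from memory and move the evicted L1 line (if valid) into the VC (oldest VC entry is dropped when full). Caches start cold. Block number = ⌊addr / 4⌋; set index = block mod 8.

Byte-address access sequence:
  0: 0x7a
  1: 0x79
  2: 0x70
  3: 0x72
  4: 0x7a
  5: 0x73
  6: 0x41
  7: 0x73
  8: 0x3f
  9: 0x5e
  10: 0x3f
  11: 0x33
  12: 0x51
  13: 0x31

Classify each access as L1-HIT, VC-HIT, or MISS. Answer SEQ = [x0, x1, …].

SEQ = [MISS, L1-HIT, MISS, L1-HIT, L1-HIT, L1-HIT, MISS, L1-HIT, MISS, MISS, VC-HIT, MISS, MISS, VC-HIT]

#0 0x7a→b30/s6 MISS; vc=[]
#1 0x79→b30/s6 L1-HIT; vc=[]
#2 0x70→b28/s4 MISS; vc=[]
#3 0x72→b28/s4 L1-HIT; vc=[]
#4 0x7a→b30/s6 L1-HIT; vc=[]
#5 0x73→b28/s4 L1-HIT; vc=[]
#6 0x41→b16/s0 MISS; vc=[]
#7 0x73→b28/s4 L1-HIT; vc=[]
#8 0x3f→b15/s7 MISS; vc=[]
#9 0x5e→b23/s7 MISS; vc=[15]
#10 0x3f→b15/s7 VC-HIT; vc=[23]
#11 0x33→b12/s4 MISS; vc=[23,28]
#12 0x51→b20/s4 MISS; vc=[23,28,12]
#13 0x31→b12/s4 VC-HIT; vc=[23,28,20]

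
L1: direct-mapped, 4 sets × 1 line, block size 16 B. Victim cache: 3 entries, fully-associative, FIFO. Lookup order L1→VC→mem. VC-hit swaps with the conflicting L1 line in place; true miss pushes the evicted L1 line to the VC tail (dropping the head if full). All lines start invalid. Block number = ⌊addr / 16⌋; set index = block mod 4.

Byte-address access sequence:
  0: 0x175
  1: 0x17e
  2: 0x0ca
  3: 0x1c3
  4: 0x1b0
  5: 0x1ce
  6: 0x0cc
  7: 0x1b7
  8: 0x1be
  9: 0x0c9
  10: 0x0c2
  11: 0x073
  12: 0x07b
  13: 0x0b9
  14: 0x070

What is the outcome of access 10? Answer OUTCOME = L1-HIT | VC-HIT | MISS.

#0 0x175→b23/s3 MISS; vc=[]
#1 0x17e→b23/s3 L1-HIT; vc=[]
#2 0xca→b12/s0 MISS; vc=[]
#3 0x1c3→b28/s0 MISS; vc=[12]
#4 0x1b0→b27/s3 MISS; vc=[12,23]
#5 0x1ce→b28/s0 L1-HIT; vc=[12,23]
#6 0xcc→b12/s0 VC-HIT; vc=[28,23]
#7 0x1b7→b27/s3 L1-HIT; vc=[28,23]
#8 0x1be→b27/s3 L1-HIT; vc=[28,23]
#9 0xc9→b12/s0 L1-HIT; vc=[28,23]
#10 0xc2→b12/s0 L1-HIT; vc=[28,23]
#11 0x73→b7/s3 MISS; vc=[28,23,27]
#12 0x7b→b7/s3 L1-HIT; vc=[28,23,27]
#13 0xb9→b11/s3 MISS; vc=[23,27,7]
#14 0x70→b7/s3 VC-HIT; vc=[23,27,11]

OUTCOME = L1-HIT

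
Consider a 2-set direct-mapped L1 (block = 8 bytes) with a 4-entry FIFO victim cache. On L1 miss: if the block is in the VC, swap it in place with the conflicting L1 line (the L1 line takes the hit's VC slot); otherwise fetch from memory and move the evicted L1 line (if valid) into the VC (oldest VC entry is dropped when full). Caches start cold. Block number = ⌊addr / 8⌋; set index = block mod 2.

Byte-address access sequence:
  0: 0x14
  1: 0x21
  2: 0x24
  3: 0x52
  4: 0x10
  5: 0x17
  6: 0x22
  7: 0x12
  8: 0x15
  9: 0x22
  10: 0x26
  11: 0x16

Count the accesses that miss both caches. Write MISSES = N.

MISSES = 3

  [0] addr=0x14 blk=2 s=0: MISS | VC []
  [1] addr=0x21 blk=4 s=0: MISS | VC [2]
  [2] addr=0x24 blk=4 s=0: L1-HIT | VC [2]
  [3] addr=0x52 blk=10 s=0: MISS | VC [2, 4]
  [4] addr=0x10 blk=2 s=0: VC-HIT | VC [10, 4]
  [5] addr=0x17 blk=2 s=0: L1-HIT | VC [10, 4]
  [6] addr=0x22 blk=4 s=0: VC-HIT | VC [10, 2]
  [7] addr=0x12 blk=2 s=0: VC-HIT | VC [10, 4]
  [8] addr=0x15 blk=2 s=0: L1-HIT | VC [10, 4]
  [9] addr=0x22 blk=4 s=0: VC-HIT | VC [10, 2]
  [10] addr=0x26 blk=4 s=0: L1-HIT | VC [10, 2]
  [11] addr=0x16 blk=2 s=0: VC-HIT | VC [10, 4]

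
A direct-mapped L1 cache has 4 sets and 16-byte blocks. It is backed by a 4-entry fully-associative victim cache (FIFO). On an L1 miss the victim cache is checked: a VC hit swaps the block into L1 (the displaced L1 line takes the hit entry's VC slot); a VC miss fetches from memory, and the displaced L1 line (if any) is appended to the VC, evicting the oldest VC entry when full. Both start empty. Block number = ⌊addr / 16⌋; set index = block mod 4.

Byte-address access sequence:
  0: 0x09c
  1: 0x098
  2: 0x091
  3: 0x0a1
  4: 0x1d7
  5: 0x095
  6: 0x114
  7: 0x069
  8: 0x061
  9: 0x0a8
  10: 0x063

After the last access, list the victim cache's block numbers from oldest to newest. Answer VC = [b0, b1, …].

VC = [29, 9, 10]

0: 0x9c (blk 9, set 1) → MISS  vc=[]
1: 0x98 (blk 9, set 1) → L1-HIT  vc=[]
2: 0x91 (blk 9, set 1) → L1-HIT  vc=[]
3: 0xa1 (blk 10, set 2) → MISS  vc=[]
4: 0x1d7 (blk 29, set 1) → MISS  vc=[9]
5: 0x95 (blk 9, set 1) → VC-HIT  vc=[29]
6: 0x114 (blk 17, set 1) → MISS  vc=[29, 9]
7: 0x69 (blk 6, set 2) → MISS  vc=[29, 9, 10]
8: 0x61 (blk 6, set 2) → L1-HIT  vc=[29, 9, 10]
9: 0xa8 (blk 10, set 2) → VC-HIT  vc=[29, 9, 6]
10: 0x63 (blk 6, set 2) → VC-HIT  vc=[29, 9, 10]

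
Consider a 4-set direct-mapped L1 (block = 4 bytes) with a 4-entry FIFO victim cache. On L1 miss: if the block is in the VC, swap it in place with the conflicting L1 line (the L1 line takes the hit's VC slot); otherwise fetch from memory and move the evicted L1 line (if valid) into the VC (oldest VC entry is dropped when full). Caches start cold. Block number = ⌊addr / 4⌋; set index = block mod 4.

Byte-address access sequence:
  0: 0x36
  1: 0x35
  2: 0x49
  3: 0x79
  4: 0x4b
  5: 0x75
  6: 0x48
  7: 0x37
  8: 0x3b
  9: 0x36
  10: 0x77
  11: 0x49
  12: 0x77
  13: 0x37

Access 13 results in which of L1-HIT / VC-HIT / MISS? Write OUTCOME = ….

  [0] addr=0x36 blk=13 s=1: MISS | VC []
  [1] addr=0x35 blk=13 s=1: L1-HIT | VC []
  [2] addr=0x49 blk=18 s=2: MISS | VC []
  [3] addr=0x79 blk=30 s=2: MISS | VC [18]
  [4] addr=0x4b blk=18 s=2: VC-HIT | VC [30]
  [5] addr=0x75 blk=29 s=1: MISS | VC [30, 13]
  [6] addr=0x48 blk=18 s=2: L1-HIT | VC [30, 13]
  [7] addr=0x37 blk=13 s=1: VC-HIT | VC [30, 29]
  [8] addr=0x3b blk=14 s=2: MISS | VC [30, 29, 18]
  [9] addr=0x36 blk=13 s=1: L1-HIT | VC [30, 29, 18]
  [10] addr=0x77 blk=29 s=1: VC-HIT | VC [30, 13, 18]
  [11] addr=0x49 blk=18 s=2: VC-HIT | VC [30, 13, 14]
  [12] addr=0x77 blk=29 s=1: L1-HIT | VC [30, 13, 14]
  [13] addr=0x37 blk=13 s=1: VC-HIT | VC [30, 29, 14]

OUTCOME = VC-HIT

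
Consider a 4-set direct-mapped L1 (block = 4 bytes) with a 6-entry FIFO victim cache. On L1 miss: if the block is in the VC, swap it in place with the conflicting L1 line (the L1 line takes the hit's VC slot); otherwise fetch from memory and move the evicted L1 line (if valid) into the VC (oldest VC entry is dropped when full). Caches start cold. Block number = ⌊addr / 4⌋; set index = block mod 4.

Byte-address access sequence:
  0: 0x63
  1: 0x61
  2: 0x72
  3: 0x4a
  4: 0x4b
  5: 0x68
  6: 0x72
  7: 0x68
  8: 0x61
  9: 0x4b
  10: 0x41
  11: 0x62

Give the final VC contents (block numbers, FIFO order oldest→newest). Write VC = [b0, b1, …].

VC = [28, 26, 16]

  [0] addr=0x63 blk=24 s=0: MISS | VC []
  [1] addr=0x61 blk=24 s=0: L1-HIT | VC []
  [2] addr=0x72 blk=28 s=0: MISS | VC [24]
  [3] addr=0x4a blk=18 s=2: MISS | VC [24]
  [4] addr=0x4b blk=18 s=2: L1-HIT | VC [24]
  [5] addr=0x68 blk=26 s=2: MISS | VC [24, 18]
  [6] addr=0x72 blk=28 s=0: L1-HIT | VC [24, 18]
  [7] addr=0x68 blk=26 s=2: L1-HIT | VC [24, 18]
  [8] addr=0x61 blk=24 s=0: VC-HIT | VC [28, 18]
  [9] addr=0x4b blk=18 s=2: VC-HIT | VC [28, 26]
  [10] addr=0x41 blk=16 s=0: MISS | VC [28, 26, 24]
  [11] addr=0x62 blk=24 s=0: VC-HIT | VC [28, 26, 16]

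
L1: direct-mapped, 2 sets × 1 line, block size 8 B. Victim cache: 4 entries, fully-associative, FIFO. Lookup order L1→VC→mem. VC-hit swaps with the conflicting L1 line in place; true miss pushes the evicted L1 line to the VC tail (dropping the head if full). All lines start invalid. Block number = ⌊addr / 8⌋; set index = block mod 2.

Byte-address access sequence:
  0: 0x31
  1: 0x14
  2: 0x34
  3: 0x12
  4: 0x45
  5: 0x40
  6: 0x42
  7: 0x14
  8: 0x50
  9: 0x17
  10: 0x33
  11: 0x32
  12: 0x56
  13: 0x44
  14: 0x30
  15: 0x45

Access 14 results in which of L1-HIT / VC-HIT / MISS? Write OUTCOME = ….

OUTCOME = VC-HIT

0: 0x31 (blk 6, set 0) → MISS  vc=[]
1: 0x14 (blk 2, set 0) → MISS  vc=[6]
2: 0x34 (blk 6, set 0) → VC-HIT  vc=[2]
3: 0x12 (blk 2, set 0) → VC-HIT  vc=[6]
4: 0x45 (blk 8, set 0) → MISS  vc=[6, 2]
5: 0x40 (blk 8, set 0) → L1-HIT  vc=[6, 2]
6: 0x42 (blk 8, set 0) → L1-HIT  vc=[6, 2]
7: 0x14 (blk 2, set 0) → VC-HIT  vc=[6, 8]
8: 0x50 (blk 10, set 0) → MISS  vc=[6, 8, 2]
9: 0x17 (blk 2, set 0) → VC-HIT  vc=[6, 8, 10]
10: 0x33 (blk 6, set 0) → VC-HIT  vc=[2, 8, 10]
11: 0x32 (blk 6, set 0) → L1-HIT  vc=[2, 8, 10]
12: 0x56 (blk 10, set 0) → VC-HIT  vc=[2, 8, 6]
13: 0x44 (blk 8, set 0) → VC-HIT  vc=[2, 10, 6]
14: 0x30 (blk 6, set 0) → VC-HIT  vc=[2, 10, 8]
15: 0x45 (blk 8, set 0) → VC-HIT  vc=[2, 10, 6]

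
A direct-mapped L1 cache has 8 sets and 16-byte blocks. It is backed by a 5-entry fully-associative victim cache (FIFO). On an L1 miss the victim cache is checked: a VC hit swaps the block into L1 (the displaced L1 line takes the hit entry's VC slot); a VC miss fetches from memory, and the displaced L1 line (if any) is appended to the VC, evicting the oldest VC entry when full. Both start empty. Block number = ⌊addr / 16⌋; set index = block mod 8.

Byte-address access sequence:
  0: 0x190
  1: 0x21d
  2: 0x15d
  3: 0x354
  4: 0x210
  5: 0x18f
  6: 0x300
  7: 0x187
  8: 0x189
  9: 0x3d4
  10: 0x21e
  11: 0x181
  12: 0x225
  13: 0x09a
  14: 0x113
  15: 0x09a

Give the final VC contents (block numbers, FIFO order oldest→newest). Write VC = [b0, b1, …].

VC = [21, 48, 53, 33, 17]

0: 0x190 (blk 25, set 1) → MISS  vc=[]
1: 0x21d (blk 33, set 1) → MISS  vc=[25]
2: 0x15d (blk 21, set 5) → MISS  vc=[25]
3: 0x354 (blk 53, set 5) → MISS  vc=[25, 21]
4: 0x210 (blk 33, set 1) → L1-HIT  vc=[25, 21]
5: 0x18f (blk 24, set 0) → MISS  vc=[25, 21]
6: 0x300 (blk 48, set 0) → MISS  vc=[25, 21, 24]
7: 0x187 (blk 24, set 0) → VC-HIT  vc=[25, 21, 48]
8: 0x189 (blk 24, set 0) → L1-HIT  vc=[25, 21, 48]
9: 0x3d4 (blk 61, set 5) → MISS  vc=[25, 21, 48, 53]
10: 0x21e (blk 33, set 1) → L1-HIT  vc=[25, 21, 48, 53]
11: 0x181 (blk 24, set 0) → L1-HIT  vc=[25, 21, 48, 53]
12: 0x225 (blk 34, set 2) → MISS  vc=[25, 21, 48, 53]
13: 0x9a (blk 9, set 1) → MISS  vc=[25, 21, 48, 53, 33]
14: 0x113 (blk 17, set 1) → MISS  vc=[21, 48, 53, 33, 9]
15: 0x9a (blk 9, set 1) → VC-HIT  vc=[21, 48, 53, 33, 17]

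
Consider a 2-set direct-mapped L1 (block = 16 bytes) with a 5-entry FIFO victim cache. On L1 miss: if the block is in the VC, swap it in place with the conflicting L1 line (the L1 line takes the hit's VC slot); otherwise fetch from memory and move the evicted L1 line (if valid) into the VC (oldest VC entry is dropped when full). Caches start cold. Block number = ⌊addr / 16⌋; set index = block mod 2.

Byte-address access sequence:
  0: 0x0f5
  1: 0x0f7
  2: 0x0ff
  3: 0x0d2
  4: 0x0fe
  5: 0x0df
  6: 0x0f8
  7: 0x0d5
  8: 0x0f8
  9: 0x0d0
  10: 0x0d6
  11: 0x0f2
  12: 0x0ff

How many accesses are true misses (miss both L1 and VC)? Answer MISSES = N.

  [0] addr=0xf5 blk=15 s=1: MISS | VC []
  [1] addr=0xf7 blk=15 s=1: L1-HIT | VC []
  [2] addr=0xff blk=15 s=1: L1-HIT | VC []
  [3] addr=0xd2 blk=13 s=1: MISS | VC [15]
  [4] addr=0xfe blk=15 s=1: VC-HIT | VC [13]
  [5] addr=0xdf blk=13 s=1: VC-HIT | VC [15]
  [6] addr=0xf8 blk=15 s=1: VC-HIT | VC [13]
  [7] addr=0xd5 blk=13 s=1: VC-HIT | VC [15]
  [8] addr=0xf8 blk=15 s=1: VC-HIT | VC [13]
  [9] addr=0xd0 blk=13 s=1: VC-HIT | VC [15]
  [10] addr=0xd6 blk=13 s=1: L1-HIT | VC [15]
  [11] addr=0xf2 blk=15 s=1: VC-HIT | VC [13]
  [12] addr=0xff blk=15 s=1: L1-HIT | VC [13]

MISSES = 2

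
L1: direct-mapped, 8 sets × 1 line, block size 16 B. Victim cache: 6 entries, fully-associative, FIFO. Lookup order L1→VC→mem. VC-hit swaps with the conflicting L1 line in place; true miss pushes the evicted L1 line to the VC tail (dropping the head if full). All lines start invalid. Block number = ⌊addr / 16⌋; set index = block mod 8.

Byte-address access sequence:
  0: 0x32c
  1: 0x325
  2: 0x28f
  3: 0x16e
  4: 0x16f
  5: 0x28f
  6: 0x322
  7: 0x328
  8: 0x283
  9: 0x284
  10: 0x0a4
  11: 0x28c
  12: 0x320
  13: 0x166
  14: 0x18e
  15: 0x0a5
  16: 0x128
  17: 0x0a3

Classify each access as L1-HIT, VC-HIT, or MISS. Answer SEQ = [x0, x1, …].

SEQ = [MISS, L1-HIT, MISS, MISS, L1-HIT, L1-HIT, L1-HIT, L1-HIT, L1-HIT, L1-HIT, MISS, L1-HIT, VC-HIT, L1-HIT, MISS, VC-HIT, MISS, VC-HIT]

#0 0x32c→b50/s2 MISS; vc=[]
#1 0x325→b50/s2 L1-HIT; vc=[]
#2 0x28f→b40/s0 MISS; vc=[]
#3 0x16e→b22/s6 MISS; vc=[]
#4 0x16f→b22/s6 L1-HIT; vc=[]
#5 0x28f→b40/s0 L1-HIT; vc=[]
#6 0x322→b50/s2 L1-HIT; vc=[]
#7 0x328→b50/s2 L1-HIT; vc=[]
#8 0x283→b40/s0 L1-HIT; vc=[]
#9 0x284→b40/s0 L1-HIT; vc=[]
#10 0xa4→b10/s2 MISS; vc=[50]
#11 0x28c→b40/s0 L1-HIT; vc=[50]
#12 0x320→b50/s2 VC-HIT; vc=[10]
#13 0x166→b22/s6 L1-HIT; vc=[10]
#14 0x18e→b24/s0 MISS; vc=[10,40]
#15 0xa5→b10/s2 VC-HIT; vc=[50,40]
#16 0x128→b18/s2 MISS; vc=[50,40,10]
#17 0xa3→b10/s2 VC-HIT; vc=[50,40,18]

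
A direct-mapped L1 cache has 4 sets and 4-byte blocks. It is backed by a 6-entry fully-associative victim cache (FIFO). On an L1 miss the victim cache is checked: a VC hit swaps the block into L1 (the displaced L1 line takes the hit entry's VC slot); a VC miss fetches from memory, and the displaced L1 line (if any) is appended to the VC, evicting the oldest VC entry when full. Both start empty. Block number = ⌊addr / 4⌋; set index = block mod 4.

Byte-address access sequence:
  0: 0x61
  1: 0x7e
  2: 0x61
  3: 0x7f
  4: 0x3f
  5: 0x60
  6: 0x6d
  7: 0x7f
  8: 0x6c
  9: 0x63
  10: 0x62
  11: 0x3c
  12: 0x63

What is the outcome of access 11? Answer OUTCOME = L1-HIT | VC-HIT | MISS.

OUTCOME = VC-HIT

0: 0x61 (blk 24, set 0) → MISS  vc=[]
1: 0x7e (blk 31, set 3) → MISS  vc=[]
2: 0x61 (blk 24, set 0) → L1-HIT  vc=[]
3: 0x7f (blk 31, set 3) → L1-HIT  vc=[]
4: 0x3f (blk 15, set 3) → MISS  vc=[31]
5: 0x60 (blk 24, set 0) → L1-HIT  vc=[31]
6: 0x6d (blk 27, set 3) → MISS  vc=[31, 15]
7: 0x7f (blk 31, set 3) → VC-HIT  vc=[27, 15]
8: 0x6c (blk 27, set 3) → VC-HIT  vc=[31, 15]
9: 0x63 (blk 24, set 0) → L1-HIT  vc=[31, 15]
10: 0x62 (blk 24, set 0) → L1-HIT  vc=[31, 15]
11: 0x3c (blk 15, set 3) → VC-HIT  vc=[31, 27]
12: 0x63 (blk 24, set 0) → L1-HIT  vc=[31, 27]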